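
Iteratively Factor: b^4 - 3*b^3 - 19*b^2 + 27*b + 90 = (b + 3)*(b^3 - 6*b^2 - b + 30) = (b + 2)*(b + 3)*(b^2 - 8*b + 15) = (b - 5)*(b + 2)*(b + 3)*(b - 3)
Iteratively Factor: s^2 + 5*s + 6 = (s + 2)*(s + 3)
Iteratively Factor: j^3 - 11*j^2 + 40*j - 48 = (j - 4)*(j^2 - 7*j + 12) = (j - 4)^2*(j - 3)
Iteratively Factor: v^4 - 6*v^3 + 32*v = (v - 4)*(v^3 - 2*v^2 - 8*v) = (v - 4)*(v + 2)*(v^2 - 4*v) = v*(v - 4)*(v + 2)*(v - 4)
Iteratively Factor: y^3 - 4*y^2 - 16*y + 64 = (y + 4)*(y^2 - 8*y + 16) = (y - 4)*(y + 4)*(y - 4)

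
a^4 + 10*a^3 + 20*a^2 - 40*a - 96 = (a - 2)*(a + 2)*(a + 4)*(a + 6)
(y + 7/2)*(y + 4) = y^2 + 15*y/2 + 14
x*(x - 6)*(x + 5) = x^3 - x^2 - 30*x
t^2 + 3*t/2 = t*(t + 3/2)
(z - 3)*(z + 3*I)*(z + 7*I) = z^3 - 3*z^2 + 10*I*z^2 - 21*z - 30*I*z + 63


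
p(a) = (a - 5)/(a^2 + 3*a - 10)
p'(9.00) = 0.00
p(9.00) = 0.04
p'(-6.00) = -1.42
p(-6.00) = -1.38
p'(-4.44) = -4.55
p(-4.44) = 2.62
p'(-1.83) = -0.11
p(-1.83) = 0.56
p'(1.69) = 4.43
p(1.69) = 1.60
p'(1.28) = 0.79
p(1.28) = 0.82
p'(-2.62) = -0.23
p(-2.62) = 0.69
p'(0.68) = 0.20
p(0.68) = 0.58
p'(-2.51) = -0.21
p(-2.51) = 0.67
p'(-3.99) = -1.39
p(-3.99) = 1.49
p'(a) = (-2*a - 3)*(a - 5)/(a^2 + 3*a - 10)^2 + 1/(a^2 + 3*a - 10) = (a^2 + 3*a - (a - 5)*(2*a + 3) - 10)/(a^2 + 3*a - 10)^2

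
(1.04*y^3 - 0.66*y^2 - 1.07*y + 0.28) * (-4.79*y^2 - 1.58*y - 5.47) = -4.9816*y^5 + 1.5182*y^4 + 0.479300000000001*y^3 + 3.9596*y^2 + 5.4105*y - 1.5316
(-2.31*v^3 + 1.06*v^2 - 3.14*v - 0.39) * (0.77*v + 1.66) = -1.7787*v^4 - 3.0184*v^3 - 0.6582*v^2 - 5.5127*v - 0.6474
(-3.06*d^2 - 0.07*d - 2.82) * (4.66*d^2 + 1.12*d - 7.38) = -14.2596*d^4 - 3.7534*d^3 + 9.3632*d^2 - 2.6418*d + 20.8116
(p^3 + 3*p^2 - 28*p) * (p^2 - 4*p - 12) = p^5 - p^4 - 52*p^3 + 76*p^2 + 336*p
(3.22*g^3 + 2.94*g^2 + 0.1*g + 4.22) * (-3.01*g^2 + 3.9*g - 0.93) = -9.6922*g^5 + 3.7086*g^4 + 8.1704*g^3 - 15.0464*g^2 + 16.365*g - 3.9246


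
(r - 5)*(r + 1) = r^2 - 4*r - 5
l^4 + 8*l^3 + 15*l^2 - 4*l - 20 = (l - 1)*(l + 2)^2*(l + 5)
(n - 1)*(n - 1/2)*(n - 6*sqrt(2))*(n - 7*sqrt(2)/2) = n^4 - 19*sqrt(2)*n^3/2 - 3*n^3/2 + 57*sqrt(2)*n^2/4 + 85*n^2/2 - 63*n - 19*sqrt(2)*n/4 + 21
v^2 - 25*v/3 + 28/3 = (v - 7)*(v - 4/3)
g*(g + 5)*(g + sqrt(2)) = g^3 + sqrt(2)*g^2 + 5*g^2 + 5*sqrt(2)*g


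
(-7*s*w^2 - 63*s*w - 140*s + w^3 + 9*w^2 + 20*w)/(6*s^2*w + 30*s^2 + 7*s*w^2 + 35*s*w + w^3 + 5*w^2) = (-7*s*w - 28*s + w^2 + 4*w)/(6*s^2 + 7*s*w + w^2)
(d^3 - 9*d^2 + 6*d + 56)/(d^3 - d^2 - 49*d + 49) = (d^2 - 2*d - 8)/(d^2 + 6*d - 7)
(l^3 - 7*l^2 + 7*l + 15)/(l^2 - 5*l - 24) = (-l^3 + 7*l^2 - 7*l - 15)/(-l^2 + 5*l + 24)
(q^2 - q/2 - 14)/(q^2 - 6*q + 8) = (q + 7/2)/(q - 2)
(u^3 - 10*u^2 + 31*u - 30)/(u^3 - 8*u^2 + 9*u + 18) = (u^2 - 7*u + 10)/(u^2 - 5*u - 6)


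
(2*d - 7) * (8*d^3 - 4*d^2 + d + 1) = 16*d^4 - 64*d^3 + 30*d^2 - 5*d - 7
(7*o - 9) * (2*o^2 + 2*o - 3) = 14*o^3 - 4*o^2 - 39*o + 27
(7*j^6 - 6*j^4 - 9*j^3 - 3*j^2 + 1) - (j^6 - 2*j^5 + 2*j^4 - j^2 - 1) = 6*j^6 + 2*j^5 - 8*j^4 - 9*j^3 - 2*j^2 + 2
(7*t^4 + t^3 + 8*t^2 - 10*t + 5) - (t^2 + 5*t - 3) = 7*t^4 + t^3 + 7*t^2 - 15*t + 8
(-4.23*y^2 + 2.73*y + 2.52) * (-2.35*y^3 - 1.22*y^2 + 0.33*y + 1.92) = 9.9405*y^5 - 1.2549*y^4 - 10.6485*y^3 - 10.2951*y^2 + 6.0732*y + 4.8384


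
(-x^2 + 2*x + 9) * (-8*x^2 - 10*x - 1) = 8*x^4 - 6*x^3 - 91*x^2 - 92*x - 9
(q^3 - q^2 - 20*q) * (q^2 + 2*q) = q^5 + q^4 - 22*q^3 - 40*q^2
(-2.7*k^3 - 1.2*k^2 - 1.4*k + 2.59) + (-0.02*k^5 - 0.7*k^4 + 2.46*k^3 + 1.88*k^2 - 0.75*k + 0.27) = -0.02*k^5 - 0.7*k^4 - 0.24*k^3 + 0.68*k^2 - 2.15*k + 2.86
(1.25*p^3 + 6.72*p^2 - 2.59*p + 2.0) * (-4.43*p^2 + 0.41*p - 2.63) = -5.5375*p^5 - 29.2571*p^4 + 10.9414*p^3 - 27.5955*p^2 + 7.6317*p - 5.26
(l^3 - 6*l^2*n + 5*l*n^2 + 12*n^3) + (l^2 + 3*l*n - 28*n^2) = l^3 - 6*l^2*n + l^2 + 5*l*n^2 + 3*l*n + 12*n^3 - 28*n^2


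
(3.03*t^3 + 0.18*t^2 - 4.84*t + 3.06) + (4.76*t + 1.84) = 3.03*t^3 + 0.18*t^2 - 0.0800000000000001*t + 4.9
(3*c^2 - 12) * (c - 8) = 3*c^3 - 24*c^2 - 12*c + 96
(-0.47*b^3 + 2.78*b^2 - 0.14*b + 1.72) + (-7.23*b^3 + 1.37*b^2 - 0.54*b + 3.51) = -7.7*b^3 + 4.15*b^2 - 0.68*b + 5.23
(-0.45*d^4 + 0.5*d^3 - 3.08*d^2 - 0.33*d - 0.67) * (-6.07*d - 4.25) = 2.7315*d^5 - 1.1225*d^4 + 16.5706*d^3 + 15.0931*d^2 + 5.4694*d + 2.8475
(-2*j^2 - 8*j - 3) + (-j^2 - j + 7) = -3*j^2 - 9*j + 4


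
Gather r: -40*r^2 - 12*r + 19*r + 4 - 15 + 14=-40*r^2 + 7*r + 3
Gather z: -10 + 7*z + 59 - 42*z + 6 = 55 - 35*z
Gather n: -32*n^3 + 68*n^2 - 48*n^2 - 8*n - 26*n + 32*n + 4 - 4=-32*n^3 + 20*n^2 - 2*n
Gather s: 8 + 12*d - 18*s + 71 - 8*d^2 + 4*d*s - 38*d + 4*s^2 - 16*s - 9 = -8*d^2 - 26*d + 4*s^2 + s*(4*d - 34) + 70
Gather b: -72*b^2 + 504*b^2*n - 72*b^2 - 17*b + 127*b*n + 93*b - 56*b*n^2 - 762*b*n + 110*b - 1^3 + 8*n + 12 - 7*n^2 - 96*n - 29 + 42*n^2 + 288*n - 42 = b^2*(504*n - 144) + b*(-56*n^2 - 635*n + 186) + 35*n^2 + 200*n - 60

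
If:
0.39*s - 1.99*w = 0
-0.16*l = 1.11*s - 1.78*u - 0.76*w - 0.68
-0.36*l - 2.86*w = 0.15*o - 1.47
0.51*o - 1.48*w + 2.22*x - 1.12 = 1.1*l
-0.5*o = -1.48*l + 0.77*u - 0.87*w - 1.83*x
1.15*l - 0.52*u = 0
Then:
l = 0.30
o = 2.06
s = 1.88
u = 0.66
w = 0.37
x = 0.42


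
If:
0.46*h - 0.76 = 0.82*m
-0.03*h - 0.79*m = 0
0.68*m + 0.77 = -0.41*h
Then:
No Solution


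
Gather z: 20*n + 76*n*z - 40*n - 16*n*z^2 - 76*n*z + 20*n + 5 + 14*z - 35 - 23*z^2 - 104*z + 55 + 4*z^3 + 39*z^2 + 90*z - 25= 4*z^3 + z^2*(16 - 16*n)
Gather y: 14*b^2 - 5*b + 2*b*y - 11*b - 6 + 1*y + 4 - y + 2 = 14*b^2 + 2*b*y - 16*b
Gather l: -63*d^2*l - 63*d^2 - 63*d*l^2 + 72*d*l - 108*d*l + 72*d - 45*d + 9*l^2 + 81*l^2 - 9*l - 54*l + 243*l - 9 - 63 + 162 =-63*d^2 + 27*d + l^2*(90 - 63*d) + l*(-63*d^2 - 36*d + 180) + 90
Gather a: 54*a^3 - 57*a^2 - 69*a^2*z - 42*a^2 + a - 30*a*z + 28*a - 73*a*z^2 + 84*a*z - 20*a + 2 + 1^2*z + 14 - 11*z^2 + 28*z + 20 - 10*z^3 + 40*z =54*a^3 + a^2*(-69*z - 99) + a*(-73*z^2 + 54*z + 9) - 10*z^3 - 11*z^2 + 69*z + 36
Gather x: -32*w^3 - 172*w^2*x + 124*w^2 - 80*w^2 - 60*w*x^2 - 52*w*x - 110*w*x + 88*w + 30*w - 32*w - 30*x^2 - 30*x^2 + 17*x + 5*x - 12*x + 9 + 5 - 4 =-32*w^3 + 44*w^2 + 86*w + x^2*(-60*w - 60) + x*(-172*w^2 - 162*w + 10) + 10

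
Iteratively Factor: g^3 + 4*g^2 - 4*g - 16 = (g + 4)*(g^2 - 4) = (g + 2)*(g + 4)*(g - 2)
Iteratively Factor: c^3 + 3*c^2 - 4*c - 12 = (c + 3)*(c^2 - 4) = (c + 2)*(c + 3)*(c - 2)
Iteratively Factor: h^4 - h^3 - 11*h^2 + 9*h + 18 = (h - 2)*(h^3 + h^2 - 9*h - 9) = (h - 3)*(h - 2)*(h^2 + 4*h + 3) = (h - 3)*(h - 2)*(h + 3)*(h + 1)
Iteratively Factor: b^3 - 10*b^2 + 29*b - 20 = (b - 4)*(b^2 - 6*b + 5) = (b - 5)*(b - 4)*(b - 1)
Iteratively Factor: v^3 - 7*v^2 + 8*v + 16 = (v - 4)*(v^2 - 3*v - 4) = (v - 4)*(v + 1)*(v - 4)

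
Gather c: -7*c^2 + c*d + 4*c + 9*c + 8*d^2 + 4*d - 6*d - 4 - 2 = -7*c^2 + c*(d + 13) + 8*d^2 - 2*d - 6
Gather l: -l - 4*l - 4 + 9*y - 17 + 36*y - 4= -5*l + 45*y - 25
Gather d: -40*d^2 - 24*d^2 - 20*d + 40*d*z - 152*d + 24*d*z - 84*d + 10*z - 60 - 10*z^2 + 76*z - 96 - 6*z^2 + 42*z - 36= -64*d^2 + d*(64*z - 256) - 16*z^2 + 128*z - 192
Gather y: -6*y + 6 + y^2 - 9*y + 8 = y^2 - 15*y + 14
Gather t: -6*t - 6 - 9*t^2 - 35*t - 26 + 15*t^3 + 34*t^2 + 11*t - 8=15*t^3 + 25*t^2 - 30*t - 40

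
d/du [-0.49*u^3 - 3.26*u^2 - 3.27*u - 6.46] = -1.47*u^2 - 6.52*u - 3.27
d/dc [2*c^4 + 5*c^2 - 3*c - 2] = 8*c^3 + 10*c - 3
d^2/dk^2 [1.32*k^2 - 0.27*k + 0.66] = 2.64000000000000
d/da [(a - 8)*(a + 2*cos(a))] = a + (8 - a)*(2*sin(a) - 1) + 2*cos(a)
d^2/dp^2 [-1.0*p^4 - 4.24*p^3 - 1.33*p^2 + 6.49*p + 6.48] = -12.0*p^2 - 25.44*p - 2.66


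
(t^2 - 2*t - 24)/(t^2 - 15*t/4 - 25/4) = 4*(-t^2 + 2*t + 24)/(-4*t^2 + 15*t + 25)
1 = 1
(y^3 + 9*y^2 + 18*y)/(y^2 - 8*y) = (y^2 + 9*y + 18)/(y - 8)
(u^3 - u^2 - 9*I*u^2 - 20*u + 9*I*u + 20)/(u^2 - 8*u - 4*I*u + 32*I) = (u^2 - u*(1 + 5*I) + 5*I)/(u - 8)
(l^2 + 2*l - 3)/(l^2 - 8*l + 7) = (l + 3)/(l - 7)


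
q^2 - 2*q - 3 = (q - 3)*(q + 1)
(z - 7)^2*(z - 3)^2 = z^4 - 20*z^3 + 142*z^2 - 420*z + 441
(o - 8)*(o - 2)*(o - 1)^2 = o^4 - 12*o^3 + 37*o^2 - 42*o + 16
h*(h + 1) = h^2 + h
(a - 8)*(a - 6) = a^2 - 14*a + 48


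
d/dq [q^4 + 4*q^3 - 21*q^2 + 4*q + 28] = 4*q^3 + 12*q^2 - 42*q + 4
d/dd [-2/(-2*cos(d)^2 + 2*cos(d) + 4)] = (2*cos(d) - 1)*sin(d)/(sin(d)^2 + cos(d) + 1)^2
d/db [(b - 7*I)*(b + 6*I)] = 2*b - I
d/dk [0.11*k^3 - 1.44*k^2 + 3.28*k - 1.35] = 0.33*k^2 - 2.88*k + 3.28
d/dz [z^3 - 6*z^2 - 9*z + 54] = 3*z^2 - 12*z - 9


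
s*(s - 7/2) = s^2 - 7*s/2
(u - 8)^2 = u^2 - 16*u + 64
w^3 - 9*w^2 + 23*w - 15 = (w - 5)*(w - 3)*(w - 1)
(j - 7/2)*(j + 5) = j^2 + 3*j/2 - 35/2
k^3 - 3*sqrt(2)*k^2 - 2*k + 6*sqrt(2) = (k - 3*sqrt(2))*(k - sqrt(2))*(k + sqrt(2))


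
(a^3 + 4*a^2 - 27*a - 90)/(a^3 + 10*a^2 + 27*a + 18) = (a - 5)/(a + 1)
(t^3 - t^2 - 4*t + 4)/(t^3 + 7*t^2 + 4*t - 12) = (t - 2)/(t + 6)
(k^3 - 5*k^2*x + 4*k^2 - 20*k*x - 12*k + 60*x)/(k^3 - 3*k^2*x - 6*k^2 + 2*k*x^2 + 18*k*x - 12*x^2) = (k^3 - 5*k^2*x + 4*k^2 - 20*k*x - 12*k + 60*x)/(k^3 - 3*k^2*x - 6*k^2 + 2*k*x^2 + 18*k*x - 12*x^2)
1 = 1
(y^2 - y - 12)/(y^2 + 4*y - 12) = (y^2 - y - 12)/(y^2 + 4*y - 12)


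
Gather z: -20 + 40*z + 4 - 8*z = 32*z - 16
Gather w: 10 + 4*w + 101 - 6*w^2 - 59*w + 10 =-6*w^2 - 55*w + 121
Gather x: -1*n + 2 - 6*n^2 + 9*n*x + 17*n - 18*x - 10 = -6*n^2 + 16*n + x*(9*n - 18) - 8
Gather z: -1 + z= z - 1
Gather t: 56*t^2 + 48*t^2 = 104*t^2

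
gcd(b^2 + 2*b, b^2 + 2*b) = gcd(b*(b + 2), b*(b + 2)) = b^2 + 2*b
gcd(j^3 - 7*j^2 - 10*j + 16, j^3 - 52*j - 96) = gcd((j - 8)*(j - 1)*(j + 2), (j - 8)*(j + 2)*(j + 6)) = j^2 - 6*j - 16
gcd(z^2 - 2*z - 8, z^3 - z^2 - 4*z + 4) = z + 2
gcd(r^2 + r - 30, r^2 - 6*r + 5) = r - 5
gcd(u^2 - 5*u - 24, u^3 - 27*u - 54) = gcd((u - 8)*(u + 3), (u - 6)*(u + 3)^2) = u + 3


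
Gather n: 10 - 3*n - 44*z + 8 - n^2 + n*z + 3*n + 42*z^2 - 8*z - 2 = -n^2 + n*z + 42*z^2 - 52*z + 16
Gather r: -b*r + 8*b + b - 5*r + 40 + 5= 9*b + r*(-b - 5) + 45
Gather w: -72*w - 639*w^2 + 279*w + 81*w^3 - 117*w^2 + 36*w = 81*w^3 - 756*w^2 + 243*w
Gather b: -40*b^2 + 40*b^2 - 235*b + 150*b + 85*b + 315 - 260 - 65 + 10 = 0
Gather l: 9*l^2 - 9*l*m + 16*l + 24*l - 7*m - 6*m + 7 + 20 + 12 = 9*l^2 + l*(40 - 9*m) - 13*m + 39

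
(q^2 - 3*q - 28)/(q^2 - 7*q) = (q + 4)/q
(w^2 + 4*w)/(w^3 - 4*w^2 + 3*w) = (w + 4)/(w^2 - 4*w + 3)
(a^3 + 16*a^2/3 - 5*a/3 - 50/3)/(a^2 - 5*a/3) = a + 7 + 10/a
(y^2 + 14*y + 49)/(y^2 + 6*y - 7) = (y + 7)/(y - 1)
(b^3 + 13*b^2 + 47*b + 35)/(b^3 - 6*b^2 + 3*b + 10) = (b^2 + 12*b + 35)/(b^2 - 7*b + 10)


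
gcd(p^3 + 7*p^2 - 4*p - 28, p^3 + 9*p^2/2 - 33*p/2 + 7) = p^2 + 5*p - 14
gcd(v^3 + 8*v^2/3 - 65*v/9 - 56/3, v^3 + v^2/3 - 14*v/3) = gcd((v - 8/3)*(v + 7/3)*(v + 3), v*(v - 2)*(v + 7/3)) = v + 7/3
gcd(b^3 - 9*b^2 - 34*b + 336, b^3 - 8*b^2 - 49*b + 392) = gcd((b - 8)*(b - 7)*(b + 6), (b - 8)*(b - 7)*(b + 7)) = b^2 - 15*b + 56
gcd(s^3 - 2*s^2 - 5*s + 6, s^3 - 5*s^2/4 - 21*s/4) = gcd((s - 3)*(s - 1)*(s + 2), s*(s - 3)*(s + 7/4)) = s - 3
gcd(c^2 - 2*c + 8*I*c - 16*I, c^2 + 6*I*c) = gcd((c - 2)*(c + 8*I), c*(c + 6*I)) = 1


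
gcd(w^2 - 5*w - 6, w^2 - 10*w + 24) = w - 6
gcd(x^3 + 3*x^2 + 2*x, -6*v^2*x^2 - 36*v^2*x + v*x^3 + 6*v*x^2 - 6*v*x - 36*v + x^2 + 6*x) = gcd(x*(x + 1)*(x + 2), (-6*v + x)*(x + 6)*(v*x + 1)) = 1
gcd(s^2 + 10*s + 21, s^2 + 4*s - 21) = s + 7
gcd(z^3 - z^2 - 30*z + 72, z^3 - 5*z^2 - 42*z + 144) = z^2 + 3*z - 18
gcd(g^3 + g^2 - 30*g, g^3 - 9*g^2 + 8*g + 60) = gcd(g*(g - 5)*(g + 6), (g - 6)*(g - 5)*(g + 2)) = g - 5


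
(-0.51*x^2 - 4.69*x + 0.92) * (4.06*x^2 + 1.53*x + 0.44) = -2.0706*x^4 - 19.8217*x^3 - 3.6649*x^2 - 0.656*x + 0.4048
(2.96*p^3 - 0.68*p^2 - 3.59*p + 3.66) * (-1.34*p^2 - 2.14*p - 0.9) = -3.9664*p^5 - 5.4232*p^4 + 3.6018*p^3 + 3.3902*p^2 - 4.6014*p - 3.294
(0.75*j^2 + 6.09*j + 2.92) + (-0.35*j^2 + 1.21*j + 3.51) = 0.4*j^2 + 7.3*j + 6.43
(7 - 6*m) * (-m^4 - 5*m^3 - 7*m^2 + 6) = 6*m^5 + 23*m^4 + 7*m^3 - 49*m^2 - 36*m + 42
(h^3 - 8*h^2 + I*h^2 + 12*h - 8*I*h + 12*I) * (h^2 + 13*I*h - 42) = h^5 - 8*h^4 + 14*I*h^4 - 43*h^3 - 112*I*h^3 + 440*h^2 + 126*I*h^2 - 660*h + 336*I*h - 504*I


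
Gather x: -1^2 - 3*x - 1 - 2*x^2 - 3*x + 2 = -2*x^2 - 6*x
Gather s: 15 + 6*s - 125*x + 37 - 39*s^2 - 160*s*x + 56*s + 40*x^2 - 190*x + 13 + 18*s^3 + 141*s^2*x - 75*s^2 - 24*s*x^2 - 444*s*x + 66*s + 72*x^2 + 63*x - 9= 18*s^3 + s^2*(141*x - 114) + s*(-24*x^2 - 604*x + 128) + 112*x^2 - 252*x + 56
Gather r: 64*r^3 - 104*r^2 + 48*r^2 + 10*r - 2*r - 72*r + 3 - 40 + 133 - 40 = 64*r^3 - 56*r^2 - 64*r + 56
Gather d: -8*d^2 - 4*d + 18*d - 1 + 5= -8*d^2 + 14*d + 4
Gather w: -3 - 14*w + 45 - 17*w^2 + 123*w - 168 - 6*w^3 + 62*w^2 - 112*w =-6*w^3 + 45*w^2 - 3*w - 126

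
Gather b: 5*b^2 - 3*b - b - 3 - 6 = 5*b^2 - 4*b - 9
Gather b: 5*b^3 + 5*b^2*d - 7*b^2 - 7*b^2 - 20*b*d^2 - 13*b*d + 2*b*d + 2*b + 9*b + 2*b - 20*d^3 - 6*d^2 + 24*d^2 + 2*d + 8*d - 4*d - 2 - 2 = 5*b^3 + b^2*(5*d - 14) + b*(-20*d^2 - 11*d + 13) - 20*d^3 + 18*d^2 + 6*d - 4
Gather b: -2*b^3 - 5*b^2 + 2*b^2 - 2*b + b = -2*b^3 - 3*b^2 - b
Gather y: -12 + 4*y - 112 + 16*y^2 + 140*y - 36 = 16*y^2 + 144*y - 160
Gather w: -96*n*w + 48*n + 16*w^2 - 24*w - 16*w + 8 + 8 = 48*n + 16*w^2 + w*(-96*n - 40) + 16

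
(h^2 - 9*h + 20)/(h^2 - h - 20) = (h - 4)/(h + 4)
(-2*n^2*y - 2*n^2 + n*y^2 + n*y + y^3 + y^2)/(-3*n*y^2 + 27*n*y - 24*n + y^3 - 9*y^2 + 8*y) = (2*n^2*y + 2*n^2 - n*y^2 - n*y - y^3 - y^2)/(3*n*y^2 - 27*n*y + 24*n - y^3 + 9*y^2 - 8*y)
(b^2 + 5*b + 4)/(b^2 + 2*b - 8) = (b + 1)/(b - 2)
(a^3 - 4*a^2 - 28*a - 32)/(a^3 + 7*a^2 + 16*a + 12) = (a - 8)/(a + 3)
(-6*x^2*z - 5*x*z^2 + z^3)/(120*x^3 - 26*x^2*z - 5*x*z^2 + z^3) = z*(-x - z)/(20*x^2 - x*z - z^2)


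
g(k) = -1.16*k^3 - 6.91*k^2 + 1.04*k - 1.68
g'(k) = -3.48*k^2 - 13.82*k + 1.04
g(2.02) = -37.34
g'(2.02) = -41.08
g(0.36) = -2.26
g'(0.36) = -4.39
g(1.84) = -30.39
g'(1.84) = -36.17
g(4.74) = -275.54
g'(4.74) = -142.65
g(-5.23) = -30.18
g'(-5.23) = -21.87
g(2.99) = -91.35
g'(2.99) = -71.39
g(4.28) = -214.76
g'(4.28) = -121.86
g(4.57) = -251.96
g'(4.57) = -134.80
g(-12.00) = 995.28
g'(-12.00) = -334.24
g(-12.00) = 995.28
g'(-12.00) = -334.24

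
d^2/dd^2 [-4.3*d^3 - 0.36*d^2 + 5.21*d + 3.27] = -25.8*d - 0.72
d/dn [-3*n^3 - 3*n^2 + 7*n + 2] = -9*n^2 - 6*n + 7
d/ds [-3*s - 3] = -3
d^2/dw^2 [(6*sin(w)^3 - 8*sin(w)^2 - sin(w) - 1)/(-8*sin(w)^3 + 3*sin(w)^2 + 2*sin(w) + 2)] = (-368*sin(w)^8 - 10*sin(w)^7 + 436*sin(w)^6 - 1449*sin(w)^5 + 458*sin(w)^4 + 1380*sin(w)^3 - 386*sin(w)^2 - 48*sin(w) + 52)/(8*sin(w)^3 - 3*sin(w)^2 - 2*sin(w) - 2)^3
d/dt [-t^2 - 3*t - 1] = -2*t - 3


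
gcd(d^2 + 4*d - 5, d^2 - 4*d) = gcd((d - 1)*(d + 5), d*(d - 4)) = 1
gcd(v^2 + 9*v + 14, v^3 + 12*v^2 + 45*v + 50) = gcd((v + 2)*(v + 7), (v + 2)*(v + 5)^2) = v + 2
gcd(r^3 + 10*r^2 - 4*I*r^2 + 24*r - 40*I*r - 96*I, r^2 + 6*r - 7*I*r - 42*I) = r + 6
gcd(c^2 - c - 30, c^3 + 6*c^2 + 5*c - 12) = 1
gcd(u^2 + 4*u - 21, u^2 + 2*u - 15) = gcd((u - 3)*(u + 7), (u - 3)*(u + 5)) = u - 3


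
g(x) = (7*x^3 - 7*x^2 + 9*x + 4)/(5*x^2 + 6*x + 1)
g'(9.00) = 1.35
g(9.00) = 10.05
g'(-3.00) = 0.15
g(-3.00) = -9.82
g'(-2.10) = -2.65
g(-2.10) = -10.58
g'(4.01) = 1.18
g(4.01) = 3.59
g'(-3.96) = 0.82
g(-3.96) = -10.35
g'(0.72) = -0.76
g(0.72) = 1.20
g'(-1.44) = -23.44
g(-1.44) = -16.27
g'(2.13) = 0.83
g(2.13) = 1.62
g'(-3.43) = 0.55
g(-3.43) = -9.98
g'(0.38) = -2.48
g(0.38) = 1.70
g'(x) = (-10*x - 6)*(7*x^3 - 7*x^2 + 9*x + 4)/(5*x^2 + 6*x + 1)^2 + (21*x^2 - 14*x + 9)/(5*x^2 + 6*x + 1) = (35*x^4 + 84*x^3 - 66*x^2 - 54*x - 15)/(25*x^4 + 60*x^3 + 46*x^2 + 12*x + 1)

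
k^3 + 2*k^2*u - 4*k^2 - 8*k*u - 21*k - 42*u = (k - 7)*(k + 3)*(k + 2*u)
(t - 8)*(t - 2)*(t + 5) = t^3 - 5*t^2 - 34*t + 80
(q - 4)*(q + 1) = q^2 - 3*q - 4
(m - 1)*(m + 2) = m^2 + m - 2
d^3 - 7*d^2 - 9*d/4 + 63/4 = (d - 7)*(d - 3/2)*(d + 3/2)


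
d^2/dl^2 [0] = 0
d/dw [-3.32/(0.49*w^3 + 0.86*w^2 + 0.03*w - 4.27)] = (4.8804*w^2 + 5.7104*w + 0.0996)/(0.49*w^3 + 0.86*w^2 + 0.03*w - 4.27)^2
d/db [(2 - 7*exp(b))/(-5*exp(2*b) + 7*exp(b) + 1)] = (-35*exp(2*b) + 20*exp(b) - 21)*exp(b)/(25*exp(4*b) - 70*exp(3*b) + 39*exp(2*b) + 14*exp(b) + 1)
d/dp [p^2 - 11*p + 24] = 2*p - 11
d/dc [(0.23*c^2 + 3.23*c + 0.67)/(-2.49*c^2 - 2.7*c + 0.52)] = (7.4217*c^2 + 3.5758*c + 3.4886)/(6.2001*c^4 + 13.446*c^3 + 4.7004*c^2 - 2.808*c + 0.2704)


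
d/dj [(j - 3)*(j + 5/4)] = 2*j - 7/4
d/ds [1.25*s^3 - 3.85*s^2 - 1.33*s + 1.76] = 3.75*s^2 - 7.7*s - 1.33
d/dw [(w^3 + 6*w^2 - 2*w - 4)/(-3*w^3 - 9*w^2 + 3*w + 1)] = (9*w^4 - 6*w^3 - 33*w^2 - 60*w + 10)/(9*w^6 + 54*w^5 + 63*w^4 - 60*w^3 - 9*w^2 + 6*w + 1)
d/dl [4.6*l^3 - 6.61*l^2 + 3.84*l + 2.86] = 13.8*l^2 - 13.22*l + 3.84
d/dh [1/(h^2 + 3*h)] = (-2*h - 3)/(h^2*(h + 3)^2)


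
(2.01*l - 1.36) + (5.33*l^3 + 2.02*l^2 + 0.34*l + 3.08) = 5.33*l^3 + 2.02*l^2 + 2.35*l + 1.72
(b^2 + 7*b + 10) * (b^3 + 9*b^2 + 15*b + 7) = b^5 + 16*b^4 + 88*b^3 + 202*b^2 + 199*b + 70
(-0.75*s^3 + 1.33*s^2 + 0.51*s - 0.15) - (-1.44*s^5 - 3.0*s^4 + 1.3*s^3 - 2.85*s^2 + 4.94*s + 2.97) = 1.44*s^5 + 3.0*s^4 - 2.05*s^3 + 4.18*s^2 - 4.43*s - 3.12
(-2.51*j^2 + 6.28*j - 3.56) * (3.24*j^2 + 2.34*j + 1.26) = -8.1324*j^4 + 14.4738*j^3 - 0.00180000000000113*j^2 - 0.417599999999998*j - 4.4856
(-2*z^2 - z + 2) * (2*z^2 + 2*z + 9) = -4*z^4 - 6*z^3 - 16*z^2 - 5*z + 18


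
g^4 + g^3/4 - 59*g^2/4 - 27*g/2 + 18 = (g - 4)*(g - 3/4)*(g + 2)*(g + 3)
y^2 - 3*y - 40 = (y - 8)*(y + 5)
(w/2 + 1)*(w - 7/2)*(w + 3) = w^3/2 + 3*w^2/4 - 23*w/4 - 21/2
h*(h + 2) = h^2 + 2*h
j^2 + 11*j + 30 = (j + 5)*(j + 6)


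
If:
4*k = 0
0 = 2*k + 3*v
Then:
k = 0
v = 0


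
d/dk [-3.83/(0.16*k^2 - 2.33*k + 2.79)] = (1.2256*k - 8.9239)/(0.16*k^2 - 2.33*k + 2.79)^2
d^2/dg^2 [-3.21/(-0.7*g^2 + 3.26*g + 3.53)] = (3.1458*g^2 - 14.65044*g - 3.21*(1.4*g - 3.26)*(2.8*g - 6.52) - 15.86382)/(-0.7*g^2 + 3.26*g + 3.53)^3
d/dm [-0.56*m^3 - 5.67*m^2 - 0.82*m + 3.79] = -1.68*m^2 - 11.34*m - 0.82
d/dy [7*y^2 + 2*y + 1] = 14*y + 2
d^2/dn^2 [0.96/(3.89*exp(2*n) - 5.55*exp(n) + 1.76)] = ((5.328 - 14.9376*exp(n))*(3.89*exp(2*n) - 5.55*exp(n) + 1.76) + 0.96*(7.78*exp(n) - 5.55)*(15.56*exp(n) - 11.1)*exp(n))*exp(n)/(3.89*exp(2*n) - 5.55*exp(n) + 1.76)^3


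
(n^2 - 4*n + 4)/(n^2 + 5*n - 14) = (n - 2)/(n + 7)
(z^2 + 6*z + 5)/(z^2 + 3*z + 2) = (z + 5)/(z + 2)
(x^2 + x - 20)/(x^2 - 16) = (x + 5)/(x + 4)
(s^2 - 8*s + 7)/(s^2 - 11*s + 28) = (s - 1)/(s - 4)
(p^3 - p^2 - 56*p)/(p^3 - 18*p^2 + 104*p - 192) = p*(p + 7)/(p^2 - 10*p + 24)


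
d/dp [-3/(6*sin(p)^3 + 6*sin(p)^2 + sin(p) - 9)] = 3*(18*sin(p)^2 + 12*sin(p) + 1)*cos(p)/(6*sin(p)^3 + 6*sin(p)^2 + sin(p) - 9)^2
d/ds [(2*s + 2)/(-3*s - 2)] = 2/(3*s + 2)^2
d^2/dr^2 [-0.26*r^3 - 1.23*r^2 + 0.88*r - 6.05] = -1.56*r - 2.46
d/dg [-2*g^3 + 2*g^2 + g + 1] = -6*g^2 + 4*g + 1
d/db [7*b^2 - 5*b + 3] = 14*b - 5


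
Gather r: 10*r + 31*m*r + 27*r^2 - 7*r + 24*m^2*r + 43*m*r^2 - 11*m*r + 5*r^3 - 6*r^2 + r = 5*r^3 + r^2*(43*m + 21) + r*(24*m^2 + 20*m + 4)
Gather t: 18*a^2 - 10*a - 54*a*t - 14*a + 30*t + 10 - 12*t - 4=18*a^2 - 24*a + t*(18 - 54*a) + 6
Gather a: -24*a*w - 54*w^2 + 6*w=-24*a*w - 54*w^2 + 6*w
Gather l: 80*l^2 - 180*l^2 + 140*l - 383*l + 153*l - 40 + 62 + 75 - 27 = -100*l^2 - 90*l + 70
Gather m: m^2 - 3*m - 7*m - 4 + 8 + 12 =m^2 - 10*m + 16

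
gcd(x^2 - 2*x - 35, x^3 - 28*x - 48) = 1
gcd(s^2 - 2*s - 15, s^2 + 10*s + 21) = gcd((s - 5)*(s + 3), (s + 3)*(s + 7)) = s + 3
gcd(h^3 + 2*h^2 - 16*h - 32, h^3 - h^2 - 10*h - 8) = h^2 - 2*h - 8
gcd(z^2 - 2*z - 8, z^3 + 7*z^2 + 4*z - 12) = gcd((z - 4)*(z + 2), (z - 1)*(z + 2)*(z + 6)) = z + 2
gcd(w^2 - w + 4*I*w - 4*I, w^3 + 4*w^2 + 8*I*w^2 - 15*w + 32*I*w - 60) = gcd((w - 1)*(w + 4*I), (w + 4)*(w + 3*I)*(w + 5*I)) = 1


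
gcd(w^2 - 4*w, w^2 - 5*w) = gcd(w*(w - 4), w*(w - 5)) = w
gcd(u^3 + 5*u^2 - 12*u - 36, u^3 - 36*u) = u + 6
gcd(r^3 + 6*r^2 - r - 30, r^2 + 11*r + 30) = r + 5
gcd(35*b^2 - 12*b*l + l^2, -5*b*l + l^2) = 5*b - l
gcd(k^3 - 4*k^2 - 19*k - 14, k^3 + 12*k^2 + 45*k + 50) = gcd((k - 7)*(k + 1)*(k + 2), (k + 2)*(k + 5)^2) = k + 2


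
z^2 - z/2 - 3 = (z - 2)*(z + 3/2)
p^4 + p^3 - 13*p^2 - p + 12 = (p - 3)*(p - 1)*(p + 1)*(p + 4)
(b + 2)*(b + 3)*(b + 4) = b^3 + 9*b^2 + 26*b + 24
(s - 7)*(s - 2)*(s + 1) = s^3 - 8*s^2 + 5*s + 14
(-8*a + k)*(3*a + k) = -24*a^2 - 5*a*k + k^2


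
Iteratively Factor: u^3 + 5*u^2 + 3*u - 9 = (u - 1)*(u^2 + 6*u + 9) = (u - 1)*(u + 3)*(u + 3)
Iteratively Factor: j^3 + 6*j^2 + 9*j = (j + 3)*(j^2 + 3*j) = (j + 3)^2*(j)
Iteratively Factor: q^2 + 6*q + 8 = (q + 2)*(q + 4)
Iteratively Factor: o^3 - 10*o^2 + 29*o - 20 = (o - 4)*(o^2 - 6*o + 5) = (o - 4)*(o - 1)*(o - 5)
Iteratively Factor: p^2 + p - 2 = (p - 1)*(p + 2)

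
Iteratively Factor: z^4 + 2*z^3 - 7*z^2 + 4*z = (z + 4)*(z^3 - 2*z^2 + z) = (z - 1)*(z + 4)*(z^2 - z) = (z - 1)^2*(z + 4)*(z)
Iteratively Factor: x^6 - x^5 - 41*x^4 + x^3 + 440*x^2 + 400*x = (x + 1)*(x^5 - 2*x^4 - 39*x^3 + 40*x^2 + 400*x) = x*(x + 1)*(x^4 - 2*x^3 - 39*x^2 + 40*x + 400) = x*(x - 5)*(x + 1)*(x^3 + 3*x^2 - 24*x - 80) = x*(x - 5)*(x + 1)*(x + 4)*(x^2 - x - 20) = x*(x - 5)^2*(x + 1)*(x + 4)*(x + 4)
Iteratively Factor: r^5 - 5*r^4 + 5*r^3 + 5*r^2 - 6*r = (r - 2)*(r^4 - 3*r^3 - r^2 + 3*r) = (r - 2)*(r - 1)*(r^3 - 2*r^2 - 3*r) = (r - 2)*(r - 1)*(r + 1)*(r^2 - 3*r) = (r - 3)*(r - 2)*(r - 1)*(r + 1)*(r)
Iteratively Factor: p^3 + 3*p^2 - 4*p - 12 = (p - 2)*(p^2 + 5*p + 6) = (p - 2)*(p + 3)*(p + 2)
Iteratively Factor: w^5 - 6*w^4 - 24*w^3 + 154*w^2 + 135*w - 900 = (w + 4)*(w^4 - 10*w^3 + 16*w^2 + 90*w - 225) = (w + 3)*(w + 4)*(w^3 - 13*w^2 + 55*w - 75) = (w - 5)*(w + 3)*(w + 4)*(w^2 - 8*w + 15) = (w - 5)^2*(w + 3)*(w + 4)*(w - 3)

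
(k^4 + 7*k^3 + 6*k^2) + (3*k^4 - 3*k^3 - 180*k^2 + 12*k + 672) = 4*k^4 + 4*k^3 - 174*k^2 + 12*k + 672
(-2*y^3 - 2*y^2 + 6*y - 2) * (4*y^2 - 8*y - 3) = -8*y^5 + 8*y^4 + 46*y^3 - 50*y^2 - 2*y + 6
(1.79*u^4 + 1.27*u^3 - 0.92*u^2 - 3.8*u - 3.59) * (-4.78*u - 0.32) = -8.5562*u^5 - 6.6434*u^4 + 3.9912*u^3 + 18.4584*u^2 + 18.3762*u + 1.1488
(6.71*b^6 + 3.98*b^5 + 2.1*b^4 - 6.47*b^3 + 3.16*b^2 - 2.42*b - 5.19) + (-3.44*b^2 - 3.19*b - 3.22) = 6.71*b^6 + 3.98*b^5 + 2.1*b^4 - 6.47*b^3 - 0.28*b^2 - 5.61*b - 8.41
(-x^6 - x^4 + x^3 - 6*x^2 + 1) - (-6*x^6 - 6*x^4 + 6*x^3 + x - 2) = 5*x^6 + 5*x^4 - 5*x^3 - 6*x^2 - x + 3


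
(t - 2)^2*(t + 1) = t^3 - 3*t^2 + 4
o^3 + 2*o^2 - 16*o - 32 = (o - 4)*(o + 2)*(o + 4)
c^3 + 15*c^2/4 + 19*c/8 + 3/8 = (c + 1/4)*(c + 1/2)*(c + 3)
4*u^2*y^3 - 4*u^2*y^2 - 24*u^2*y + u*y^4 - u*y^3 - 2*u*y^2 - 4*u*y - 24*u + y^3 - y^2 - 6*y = (4*u + y)*(y - 3)*(y + 2)*(u*y + 1)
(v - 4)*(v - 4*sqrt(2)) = v^2 - 4*sqrt(2)*v - 4*v + 16*sqrt(2)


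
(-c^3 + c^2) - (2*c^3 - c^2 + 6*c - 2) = -3*c^3 + 2*c^2 - 6*c + 2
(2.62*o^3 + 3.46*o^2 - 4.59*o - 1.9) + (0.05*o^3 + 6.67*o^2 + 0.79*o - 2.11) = 2.67*o^3 + 10.13*o^2 - 3.8*o - 4.01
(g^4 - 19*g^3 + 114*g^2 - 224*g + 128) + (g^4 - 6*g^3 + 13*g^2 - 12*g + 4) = 2*g^4 - 25*g^3 + 127*g^2 - 236*g + 132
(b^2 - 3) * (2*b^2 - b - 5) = 2*b^4 - b^3 - 11*b^2 + 3*b + 15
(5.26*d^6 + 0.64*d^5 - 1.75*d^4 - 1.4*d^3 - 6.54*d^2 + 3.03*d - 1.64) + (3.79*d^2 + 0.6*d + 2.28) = 5.26*d^6 + 0.64*d^5 - 1.75*d^4 - 1.4*d^3 - 2.75*d^2 + 3.63*d + 0.64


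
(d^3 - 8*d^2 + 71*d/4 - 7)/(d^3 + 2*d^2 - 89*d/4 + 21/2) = (d - 4)/(d + 6)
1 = 1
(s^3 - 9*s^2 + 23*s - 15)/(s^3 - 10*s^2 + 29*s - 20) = (s - 3)/(s - 4)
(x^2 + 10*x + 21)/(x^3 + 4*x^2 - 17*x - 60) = (x + 7)/(x^2 + x - 20)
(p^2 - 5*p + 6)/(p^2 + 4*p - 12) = (p - 3)/(p + 6)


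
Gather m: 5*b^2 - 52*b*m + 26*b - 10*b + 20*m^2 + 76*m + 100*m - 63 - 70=5*b^2 + 16*b + 20*m^2 + m*(176 - 52*b) - 133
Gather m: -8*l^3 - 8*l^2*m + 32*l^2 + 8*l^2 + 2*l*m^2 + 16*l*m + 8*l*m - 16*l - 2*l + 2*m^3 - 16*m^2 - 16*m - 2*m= -8*l^3 + 40*l^2 - 18*l + 2*m^3 + m^2*(2*l - 16) + m*(-8*l^2 + 24*l - 18)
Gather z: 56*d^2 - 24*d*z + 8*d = 56*d^2 - 24*d*z + 8*d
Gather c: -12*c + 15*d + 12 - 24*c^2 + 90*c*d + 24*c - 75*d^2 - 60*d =-24*c^2 + c*(90*d + 12) - 75*d^2 - 45*d + 12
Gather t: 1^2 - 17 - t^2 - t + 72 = -t^2 - t + 56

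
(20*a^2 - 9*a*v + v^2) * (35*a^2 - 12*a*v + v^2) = 700*a^4 - 555*a^3*v + 163*a^2*v^2 - 21*a*v^3 + v^4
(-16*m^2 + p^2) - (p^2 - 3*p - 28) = -16*m^2 + 3*p + 28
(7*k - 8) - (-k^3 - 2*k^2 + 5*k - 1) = k^3 + 2*k^2 + 2*k - 7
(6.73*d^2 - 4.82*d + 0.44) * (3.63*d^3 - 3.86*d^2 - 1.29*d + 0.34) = 24.4299*d^5 - 43.4744*d^4 + 11.5207*d^3 + 6.8076*d^2 - 2.2064*d + 0.1496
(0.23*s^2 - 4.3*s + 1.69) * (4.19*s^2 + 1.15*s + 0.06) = 0.9637*s^4 - 17.7525*s^3 + 2.1499*s^2 + 1.6855*s + 0.1014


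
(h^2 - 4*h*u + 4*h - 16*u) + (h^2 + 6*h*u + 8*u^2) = 2*h^2 + 2*h*u + 4*h + 8*u^2 - 16*u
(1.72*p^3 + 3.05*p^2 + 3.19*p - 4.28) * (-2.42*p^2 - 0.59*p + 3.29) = -4.1624*p^5 - 8.3958*p^4 - 3.8605*p^3 + 18.51*p^2 + 13.0203*p - 14.0812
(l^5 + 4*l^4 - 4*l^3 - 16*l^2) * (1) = l^5 + 4*l^4 - 4*l^3 - 16*l^2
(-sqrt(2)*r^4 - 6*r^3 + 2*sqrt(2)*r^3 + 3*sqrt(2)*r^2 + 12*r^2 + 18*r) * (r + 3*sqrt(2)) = -sqrt(2)*r^5 - 12*r^4 + 2*sqrt(2)*r^4 - 15*sqrt(2)*r^3 + 24*r^3 + 36*r^2 + 36*sqrt(2)*r^2 + 54*sqrt(2)*r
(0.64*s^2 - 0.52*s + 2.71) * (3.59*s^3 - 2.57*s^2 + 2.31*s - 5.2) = 2.2976*s^5 - 3.5116*s^4 + 12.5437*s^3 - 11.4939*s^2 + 8.9641*s - 14.092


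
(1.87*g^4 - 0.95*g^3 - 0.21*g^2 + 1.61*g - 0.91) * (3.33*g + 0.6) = 6.2271*g^5 - 2.0415*g^4 - 1.2693*g^3 + 5.2353*g^2 - 2.0643*g - 0.546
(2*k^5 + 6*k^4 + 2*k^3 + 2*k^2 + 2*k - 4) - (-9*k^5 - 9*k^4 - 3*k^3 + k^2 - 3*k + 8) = 11*k^5 + 15*k^4 + 5*k^3 + k^2 + 5*k - 12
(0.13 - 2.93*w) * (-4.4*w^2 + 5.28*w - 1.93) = 12.892*w^3 - 16.0424*w^2 + 6.3413*w - 0.2509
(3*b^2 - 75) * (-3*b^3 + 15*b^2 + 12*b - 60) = -9*b^5 + 45*b^4 + 261*b^3 - 1305*b^2 - 900*b + 4500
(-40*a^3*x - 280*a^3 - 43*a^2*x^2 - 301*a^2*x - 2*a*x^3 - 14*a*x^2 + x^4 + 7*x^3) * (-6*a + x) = 240*a^4*x + 1680*a^4 + 218*a^3*x^2 + 1526*a^3*x - 31*a^2*x^3 - 217*a^2*x^2 - 8*a*x^4 - 56*a*x^3 + x^5 + 7*x^4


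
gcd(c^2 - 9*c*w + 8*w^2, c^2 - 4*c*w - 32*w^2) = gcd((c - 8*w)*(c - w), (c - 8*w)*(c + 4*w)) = -c + 8*w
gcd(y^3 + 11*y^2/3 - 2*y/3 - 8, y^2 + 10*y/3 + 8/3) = y + 2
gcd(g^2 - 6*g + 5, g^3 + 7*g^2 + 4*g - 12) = g - 1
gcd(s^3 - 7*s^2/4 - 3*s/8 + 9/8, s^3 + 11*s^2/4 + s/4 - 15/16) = s + 3/4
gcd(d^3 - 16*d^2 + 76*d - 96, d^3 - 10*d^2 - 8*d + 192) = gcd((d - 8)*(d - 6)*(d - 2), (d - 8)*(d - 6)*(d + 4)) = d^2 - 14*d + 48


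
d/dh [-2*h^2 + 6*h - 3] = 6 - 4*h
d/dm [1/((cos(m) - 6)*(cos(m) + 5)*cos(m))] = (3*sin(m) - 30*sin(m)/cos(m)^2 - 2*tan(m))/((cos(m) - 6)^2*(cos(m) + 5)^2)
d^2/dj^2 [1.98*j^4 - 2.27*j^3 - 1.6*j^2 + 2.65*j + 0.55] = 23.76*j^2 - 13.62*j - 3.2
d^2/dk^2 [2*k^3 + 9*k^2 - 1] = 12*k + 18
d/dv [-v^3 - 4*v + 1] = -3*v^2 - 4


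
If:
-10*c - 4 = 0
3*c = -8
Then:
No Solution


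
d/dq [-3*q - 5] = -3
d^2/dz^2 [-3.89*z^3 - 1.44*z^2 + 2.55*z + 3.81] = -23.34*z - 2.88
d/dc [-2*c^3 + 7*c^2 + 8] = 2*c*(7 - 3*c)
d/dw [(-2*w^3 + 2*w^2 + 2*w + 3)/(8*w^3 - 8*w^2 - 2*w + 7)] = 2*(-12*w^3 - 51*w^2 + 38*w + 10)/(64*w^6 - 128*w^5 + 32*w^4 + 144*w^3 - 108*w^2 - 28*w + 49)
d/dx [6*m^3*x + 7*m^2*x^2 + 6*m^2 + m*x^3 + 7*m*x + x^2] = 6*m^3 + 14*m^2*x + 3*m*x^2 + 7*m + 2*x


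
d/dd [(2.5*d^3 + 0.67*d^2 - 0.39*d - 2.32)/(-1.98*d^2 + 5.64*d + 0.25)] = (-4.95*d^4 + 28.2*d^3 + 4.8816*d^2 - 8.8522*d + 12.9873)/(3.9204*d^4 - 22.3344*d^3 + 30.8196*d^2 + 2.82*d + 0.0625)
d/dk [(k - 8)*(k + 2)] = 2*k - 6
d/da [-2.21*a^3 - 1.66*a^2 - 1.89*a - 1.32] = -6.63*a^2 - 3.32*a - 1.89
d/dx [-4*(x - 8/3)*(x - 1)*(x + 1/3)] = -12*x^2 + 80*x/3 - 52/9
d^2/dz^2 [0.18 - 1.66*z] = 0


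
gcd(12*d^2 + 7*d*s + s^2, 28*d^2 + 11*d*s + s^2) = 4*d + s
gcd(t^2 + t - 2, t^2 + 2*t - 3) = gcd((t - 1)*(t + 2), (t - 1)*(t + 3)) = t - 1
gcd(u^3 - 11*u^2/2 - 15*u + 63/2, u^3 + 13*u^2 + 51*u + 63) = u + 3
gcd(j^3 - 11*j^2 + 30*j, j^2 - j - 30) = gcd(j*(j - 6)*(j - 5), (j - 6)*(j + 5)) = j - 6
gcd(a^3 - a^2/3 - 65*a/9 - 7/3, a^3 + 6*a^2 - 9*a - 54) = a - 3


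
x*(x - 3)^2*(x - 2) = x^4 - 8*x^3 + 21*x^2 - 18*x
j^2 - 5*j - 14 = (j - 7)*(j + 2)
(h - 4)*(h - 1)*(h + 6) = h^3 + h^2 - 26*h + 24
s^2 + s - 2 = (s - 1)*(s + 2)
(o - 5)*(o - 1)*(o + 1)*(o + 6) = o^4 + o^3 - 31*o^2 - o + 30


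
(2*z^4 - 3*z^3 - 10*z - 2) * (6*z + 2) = 12*z^5 - 14*z^4 - 6*z^3 - 60*z^2 - 32*z - 4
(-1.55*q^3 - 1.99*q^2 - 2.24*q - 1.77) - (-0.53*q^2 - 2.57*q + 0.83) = -1.55*q^3 - 1.46*q^2 + 0.33*q - 2.6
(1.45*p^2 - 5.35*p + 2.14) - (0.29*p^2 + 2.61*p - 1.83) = 1.16*p^2 - 7.96*p + 3.97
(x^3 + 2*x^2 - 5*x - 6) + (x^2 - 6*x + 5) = x^3 + 3*x^2 - 11*x - 1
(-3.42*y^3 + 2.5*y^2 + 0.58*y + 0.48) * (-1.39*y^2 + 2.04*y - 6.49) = 4.7538*y^5 - 10.4518*y^4 + 26.4896*y^3 - 15.709*y^2 - 2.785*y - 3.1152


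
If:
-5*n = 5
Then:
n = -1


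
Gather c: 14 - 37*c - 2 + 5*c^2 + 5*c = 5*c^2 - 32*c + 12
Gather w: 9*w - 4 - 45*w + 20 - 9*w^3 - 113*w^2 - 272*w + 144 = -9*w^3 - 113*w^2 - 308*w + 160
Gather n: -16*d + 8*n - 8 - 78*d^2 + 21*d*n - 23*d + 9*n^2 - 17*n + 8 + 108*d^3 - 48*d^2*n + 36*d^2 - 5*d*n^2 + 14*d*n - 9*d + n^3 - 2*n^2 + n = 108*d^3 - 42*d^2 - 48*d + n^3 + n^2*(7 - 5*d) + n*(-48*d^2 + 35*d - 8)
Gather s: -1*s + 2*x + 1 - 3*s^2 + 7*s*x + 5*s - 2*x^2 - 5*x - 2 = -3*s^2 + s*(7*x + 4) - 2*x^2 - 3*x - 1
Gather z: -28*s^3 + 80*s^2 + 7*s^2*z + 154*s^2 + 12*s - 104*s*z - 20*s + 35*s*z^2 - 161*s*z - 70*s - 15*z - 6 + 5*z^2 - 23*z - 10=-28*s^3 + 234*s^2 - 78*s + z^2*(35*s + 5) + z*(7*s^2 - 265*s - 38) - 16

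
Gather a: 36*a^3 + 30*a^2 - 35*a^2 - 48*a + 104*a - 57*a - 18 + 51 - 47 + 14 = 36*a^3 - 5*a^2 - a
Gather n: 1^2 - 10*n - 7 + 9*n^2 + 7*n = 9*n^2 - 3*n - 6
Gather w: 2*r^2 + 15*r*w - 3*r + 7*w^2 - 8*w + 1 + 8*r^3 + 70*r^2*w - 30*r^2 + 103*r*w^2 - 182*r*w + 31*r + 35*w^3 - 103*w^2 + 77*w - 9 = 8*r^3 - 28*r^2 + 28*r + 35*w^3 + w^2*(103*r - 96) + w*(70*r^2 - 167*r + 69) - 8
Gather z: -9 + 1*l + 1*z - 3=l + z - 12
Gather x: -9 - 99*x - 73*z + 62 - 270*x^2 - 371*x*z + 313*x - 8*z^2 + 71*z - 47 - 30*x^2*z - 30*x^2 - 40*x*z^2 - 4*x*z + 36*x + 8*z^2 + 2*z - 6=x^2*(-30*z - 300) + x*(-40*z^2 - 375*z + 250)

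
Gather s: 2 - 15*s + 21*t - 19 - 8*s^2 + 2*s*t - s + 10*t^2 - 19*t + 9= -8*s^2 + s*(2*t - 16) + 10*t^2 + 2*t - 8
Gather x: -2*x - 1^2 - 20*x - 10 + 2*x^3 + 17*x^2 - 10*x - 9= 2*x^3 + 17*x^2 - 32*x - 20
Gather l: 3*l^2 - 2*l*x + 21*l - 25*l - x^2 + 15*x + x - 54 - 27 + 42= 3*l^2 + l*(-2*x - 4) - x^2 + 16*x - 39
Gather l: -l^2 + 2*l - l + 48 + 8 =-l^2 + l + 56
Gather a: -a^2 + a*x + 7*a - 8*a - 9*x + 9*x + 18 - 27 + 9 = -a^2 + a*(x - 1)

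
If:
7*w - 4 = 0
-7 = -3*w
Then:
No Solution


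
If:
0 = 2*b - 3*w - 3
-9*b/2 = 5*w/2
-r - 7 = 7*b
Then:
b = 15/37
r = -364/37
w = -27/37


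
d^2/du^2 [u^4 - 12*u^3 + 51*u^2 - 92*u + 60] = 12*u^2 - 72*u + 102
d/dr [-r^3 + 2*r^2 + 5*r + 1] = -3*r^2 + 4*r + 5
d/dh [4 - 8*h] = -8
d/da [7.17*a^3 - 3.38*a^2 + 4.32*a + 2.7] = 21.51*a^2 - 6.76*a + 4.32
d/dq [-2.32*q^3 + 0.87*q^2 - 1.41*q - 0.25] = -6.96*q^2 + 1.74*q - 1.41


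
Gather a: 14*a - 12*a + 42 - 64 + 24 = 2*a + 2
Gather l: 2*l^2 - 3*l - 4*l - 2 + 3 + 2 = 2*l^2 - 7*l + 3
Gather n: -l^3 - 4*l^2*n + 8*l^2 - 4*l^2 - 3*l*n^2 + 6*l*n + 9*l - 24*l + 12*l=-l^3 + 4*l^2 - 3*l*n^2 - 3*l + n*(-4*l^2 + 6*l)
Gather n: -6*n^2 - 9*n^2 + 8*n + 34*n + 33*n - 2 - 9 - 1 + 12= -15*n^2 + 75*n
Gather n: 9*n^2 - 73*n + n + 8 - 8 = 9*n^2 - 72*n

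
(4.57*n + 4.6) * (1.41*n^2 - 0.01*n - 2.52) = 6.4437*n^3 + 6.4403*n^2 - 11.5624*n - 11.592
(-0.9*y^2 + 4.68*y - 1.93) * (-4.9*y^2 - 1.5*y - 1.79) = 4.41*y^4 - 21.582*y^3 + 4.048*y^2 - 5.4822*y + 3.4547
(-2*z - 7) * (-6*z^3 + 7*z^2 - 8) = 12*z^4 + 28*z^3 - 49*z^2 + 16*z + 56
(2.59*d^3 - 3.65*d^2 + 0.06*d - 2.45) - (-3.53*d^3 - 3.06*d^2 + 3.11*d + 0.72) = 6.12*d^3 - 0.59*d^2 - 3.05*d - 3.17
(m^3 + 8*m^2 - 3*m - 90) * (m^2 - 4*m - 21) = m^5 + 4*m^4 - 56*m^3 - 246*m^2 + 423*m + 1890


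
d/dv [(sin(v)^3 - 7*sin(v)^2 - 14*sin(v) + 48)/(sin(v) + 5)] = 2*(sin(v)^3 + 4*sin(v)^2 - 35*sin(v) - 59)*cos(v)/(sin(v) + 5)^2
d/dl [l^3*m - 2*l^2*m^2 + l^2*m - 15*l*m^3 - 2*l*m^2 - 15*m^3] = m*(3*l^2 - 4*l*m + 2*l - 15*m^2 - 2*m)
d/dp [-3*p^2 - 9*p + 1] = -6*p - 9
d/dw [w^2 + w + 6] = 2*w + 1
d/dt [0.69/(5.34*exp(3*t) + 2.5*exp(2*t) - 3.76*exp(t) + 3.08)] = (-11.0538*exp(2*t) - 3.45*exp(t) + 2.5944)*exp(t)/(5.34*exp(3*t) + 2.5*exp(2*t) - 3.76*exp(t) + 3.08)^2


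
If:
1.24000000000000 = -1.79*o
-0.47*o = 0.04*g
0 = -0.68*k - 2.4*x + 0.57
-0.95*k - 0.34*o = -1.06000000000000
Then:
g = 8.14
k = 1.36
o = -0.69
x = -0.15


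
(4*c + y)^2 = 16*c^2 + 8*c*y + y^2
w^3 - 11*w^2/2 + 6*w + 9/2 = (w - 3)^2*(w + 1/2)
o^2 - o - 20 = (o - 5)*(o + 4)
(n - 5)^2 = n^2 - 10*n + 25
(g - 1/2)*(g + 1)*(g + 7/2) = g^3 + 4*g^2 + 5*g/4 - 7/4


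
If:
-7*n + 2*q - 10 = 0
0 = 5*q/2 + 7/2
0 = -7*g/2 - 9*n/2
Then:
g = 576/245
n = -64/35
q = -7/5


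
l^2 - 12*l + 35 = (l - 7)*(l - 5)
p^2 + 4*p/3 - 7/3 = (p - 1)*(p + 7/3)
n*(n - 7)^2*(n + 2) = n^4 - 12*n^3 + 21*n^2 + 98*n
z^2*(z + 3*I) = z^3 + 3*I*z^2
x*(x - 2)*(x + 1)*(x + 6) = x^4 + 5*x^3 - 8*x^2 - 12*x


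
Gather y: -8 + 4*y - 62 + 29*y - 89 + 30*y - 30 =63*y - 189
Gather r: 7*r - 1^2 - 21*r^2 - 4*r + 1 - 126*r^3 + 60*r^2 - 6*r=-126*r^3 + 39*r^2 - 3*r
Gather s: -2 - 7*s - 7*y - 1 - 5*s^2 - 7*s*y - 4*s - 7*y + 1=-5*s^2 + s*(-7*y - 11) - 14*y - 2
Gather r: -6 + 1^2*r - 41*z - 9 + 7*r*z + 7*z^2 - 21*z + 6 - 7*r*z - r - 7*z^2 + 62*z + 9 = 0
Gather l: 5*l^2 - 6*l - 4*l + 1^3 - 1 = 5*l^2 - 10*l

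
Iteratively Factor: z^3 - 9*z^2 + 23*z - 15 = (z - 3)*(z^2 - 6*z + 5) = (z - 5)*(z - 3)*(z - 1)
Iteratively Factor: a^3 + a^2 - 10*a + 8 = (a - 2)*(a^2 + 3*a - 4) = (a - 2)*(a + 4)*(a - 1)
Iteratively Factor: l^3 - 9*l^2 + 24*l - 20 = (l - 2)*(l^2 - 7*l + 10) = (l - 2)^2*(l - 5)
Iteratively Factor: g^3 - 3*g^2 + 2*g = (g - 1)*(g^2 - 2*g) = (g - 2)*(g - 1)*(g)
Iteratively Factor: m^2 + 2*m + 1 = (m + 1)*(m + 1)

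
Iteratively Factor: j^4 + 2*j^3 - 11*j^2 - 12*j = (j + 1)*(j^3 + j^2 - 12*j) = (j - 3)*(j + 1)*(j^2 + 4*j) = (j - 3)*(j + 1)*(j + 4)*(j)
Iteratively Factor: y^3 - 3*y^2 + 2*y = (y)*(y^2 - 3*y + 2) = y*(y - 2)*(y - 1)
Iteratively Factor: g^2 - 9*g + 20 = (g - 5)*(g - 4)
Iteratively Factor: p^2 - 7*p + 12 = (p - 3)*(p - 4)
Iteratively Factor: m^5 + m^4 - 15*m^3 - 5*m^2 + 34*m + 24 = (m + 4)*(m^4 - 3*m^3 - 3*m^2 + 7*m + 6) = (m - 2)*(m + 4)*(m^3 - m^2 - 5*m - 3) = (m - 3)*(m - 2)*(m + 4)*(m^2 + 2*m + 1) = (m - 3)*(m - 2)*(m + 1)*(m + 4)*(m + 1)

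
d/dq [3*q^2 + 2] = 6*q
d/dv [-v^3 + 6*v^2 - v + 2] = -3*v^2 + 12*v - 1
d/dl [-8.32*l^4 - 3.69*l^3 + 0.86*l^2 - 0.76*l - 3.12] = -33.28*l^3 - 11.07*l^2 + 1.72*l - 0.76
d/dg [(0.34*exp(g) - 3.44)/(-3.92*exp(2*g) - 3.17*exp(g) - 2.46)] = (1.3328*exp(2*g) - 26.9696*exp(g) - 11.7412)*exp(g)/(15.3664*exp(4*g) + 24.8528*exp(3*g) + 29.3353*exp(2*g) + 15.5964*exp(g) + 6.0516)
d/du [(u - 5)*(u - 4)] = 2*u - 9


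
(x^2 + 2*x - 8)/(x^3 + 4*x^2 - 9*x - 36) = (x - 2)/(x^2 - 9)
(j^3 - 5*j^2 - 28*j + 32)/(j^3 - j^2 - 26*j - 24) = (j^2 - 9*j + 8)/(j^2 - 5*j - 6)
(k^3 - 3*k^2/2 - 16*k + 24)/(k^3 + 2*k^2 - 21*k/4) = 2*(k^2 - 16)/(k*(2*k + 7))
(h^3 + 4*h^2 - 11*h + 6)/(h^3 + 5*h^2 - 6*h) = (h - 1)/h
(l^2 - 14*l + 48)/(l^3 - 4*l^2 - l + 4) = (l^2 - 14*l + 48)/(l^3 - 4*l^2 - l + 4)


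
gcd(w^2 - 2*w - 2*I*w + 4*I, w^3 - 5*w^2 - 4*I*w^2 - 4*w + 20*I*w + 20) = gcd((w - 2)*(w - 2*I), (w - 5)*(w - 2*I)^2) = w - 2*I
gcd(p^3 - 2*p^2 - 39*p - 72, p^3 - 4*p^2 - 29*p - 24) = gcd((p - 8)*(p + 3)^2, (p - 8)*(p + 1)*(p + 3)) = p^2 - 5*p - 24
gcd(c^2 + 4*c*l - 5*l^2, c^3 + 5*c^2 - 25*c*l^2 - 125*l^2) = c + 5*l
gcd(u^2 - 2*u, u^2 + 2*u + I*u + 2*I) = 1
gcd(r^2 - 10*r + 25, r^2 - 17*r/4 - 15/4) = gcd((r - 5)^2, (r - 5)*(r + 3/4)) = r - 5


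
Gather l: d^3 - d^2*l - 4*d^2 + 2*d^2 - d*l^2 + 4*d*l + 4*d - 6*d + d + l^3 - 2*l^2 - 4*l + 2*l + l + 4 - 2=d^3 - 2*d^2 - d + l^3 + l^2*(-d - 2) + l*(-d^2 + 4*d - 1) + 2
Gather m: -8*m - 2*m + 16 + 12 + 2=30 - 10*m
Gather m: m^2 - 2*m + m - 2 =m^2 - m - 2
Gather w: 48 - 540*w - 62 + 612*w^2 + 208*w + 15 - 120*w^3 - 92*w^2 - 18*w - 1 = -120*w^3 + 520*w^2 - 350*w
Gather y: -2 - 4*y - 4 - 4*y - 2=-8*y - 8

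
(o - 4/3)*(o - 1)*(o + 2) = o^3 - o^2/3 - 10*o/3 + 8/3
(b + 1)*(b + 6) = b^2 + 7*b + 6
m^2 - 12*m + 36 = (m - 6)^2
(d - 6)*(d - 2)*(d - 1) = d^3 - 9*d^2 + 20*d - 12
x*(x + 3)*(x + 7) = x^3 + 10*x^2 + 21*x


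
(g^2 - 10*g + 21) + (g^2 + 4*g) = 2*g^2 - 6*g + 21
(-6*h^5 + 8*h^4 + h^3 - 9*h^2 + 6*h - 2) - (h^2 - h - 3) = -6*h^5 + 8*h^4 + h^3 - 10*h^2 + 7*h + 1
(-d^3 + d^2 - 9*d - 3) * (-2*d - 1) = 2*d^4 - d^3 + 17*d^2 + 15*d + 3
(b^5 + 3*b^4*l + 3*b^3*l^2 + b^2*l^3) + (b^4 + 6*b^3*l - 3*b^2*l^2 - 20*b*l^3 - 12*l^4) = b^5 + 3*b^4*l + b^4 + 3*b^3*l^2 + 6*b^3*l + b^2*l^3 - 3*b^2*l^2 - 20*b*l^3 - 12*l^4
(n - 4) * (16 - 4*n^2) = -4*n^3 + 16*n^2 + 16*n - 64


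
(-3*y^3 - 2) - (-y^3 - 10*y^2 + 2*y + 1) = -2*y^3 + 10*y^2 - 2*y - 3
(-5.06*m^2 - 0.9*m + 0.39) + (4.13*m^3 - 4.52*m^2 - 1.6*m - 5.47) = 4.13*m^3 - 9.58*m^2 - 2.5*m - 5.08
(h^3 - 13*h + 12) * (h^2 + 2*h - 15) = h^5 + 2*h^4 - 28*h^3 - 14*h^2 + 219*h - 180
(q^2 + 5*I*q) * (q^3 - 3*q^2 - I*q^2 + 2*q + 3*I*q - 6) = q^5 - 3*q^4 + 4*I*q^4 + 7*q^3 - 12*I*q^3 - 21*q^2 + 10*I*q^2 - 30*I*q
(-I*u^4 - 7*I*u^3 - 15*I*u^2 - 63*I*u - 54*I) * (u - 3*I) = -I*u^5 - 3*u^4 - 7*I*u^4 - 21*u^3 - 15*I*u^3 - 45*u^2 - 63*I*u^2 - 189*u - 54*I*u - 162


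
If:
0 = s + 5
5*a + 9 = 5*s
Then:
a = -34/5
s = -5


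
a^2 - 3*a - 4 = (a - 4)*(a + 1)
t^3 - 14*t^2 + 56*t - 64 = (t - 8)*(t - 4)*(t - 2)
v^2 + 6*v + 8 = (v + 2)*(v + 4)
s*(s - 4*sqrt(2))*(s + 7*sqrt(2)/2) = s^3 - sqrt(2)*s^2/2 - 28*s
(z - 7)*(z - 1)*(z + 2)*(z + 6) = z^4 - 45*z^2 - 40*z + 84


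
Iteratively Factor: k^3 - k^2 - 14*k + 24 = (k - 3)*(k^2 + 2*k - 8) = (k - 3)*(k + 4)*(k - 2)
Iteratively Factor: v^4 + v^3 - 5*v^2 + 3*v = (v + 3)*(v^3 - 2*v^2 + v) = v*(v + 3)*(v^2 - 2*v + 1) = v*(v - 1)*(v + 3)*(v - 1)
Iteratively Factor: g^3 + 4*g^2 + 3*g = (g + 3)*(g^2 + g) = (g + 1)*(g + 3)*(g)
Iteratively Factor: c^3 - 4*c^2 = (c)*(c^2 - 4*c) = c^2*(c - 4)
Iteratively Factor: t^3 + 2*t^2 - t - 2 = (t - 1)*(t^2 + 3*t + 2) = (t - 1)*(t + 1)*(t + 2)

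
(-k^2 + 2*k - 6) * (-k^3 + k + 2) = k^5 - 2*k^4 + 5*k^3 - 2*k - 12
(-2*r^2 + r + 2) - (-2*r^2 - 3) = r + 5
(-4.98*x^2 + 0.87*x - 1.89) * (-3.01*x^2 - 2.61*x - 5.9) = 14.9898*x^4 + 10.3791*x^3 + 32.8002*x^2 - 0.200100000000001*x + 11.151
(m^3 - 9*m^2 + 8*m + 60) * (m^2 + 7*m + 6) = m^5 - 2*m^4 - 49*m^3 + 62*m^2 + 468*m + 360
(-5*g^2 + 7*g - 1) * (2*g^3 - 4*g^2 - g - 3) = -10*g^5 + 34*g^4 - 25*g^3 + 12*g^2 - 20*g + 3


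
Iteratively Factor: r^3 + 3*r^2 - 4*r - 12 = (r + 2)*(r^2 + r - 6) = (r + 2)*(r + 3)*(r - 2)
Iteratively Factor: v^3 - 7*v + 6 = (v - 2)*(v^2 + 2*v - 3) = (v - 2)*(v - 1)*(v + 3)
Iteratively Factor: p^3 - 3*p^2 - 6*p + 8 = (p - 1)*(p^2 - 2*p - 8) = (p - 1)*(p + 2)*(p - 4)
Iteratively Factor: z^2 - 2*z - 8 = (z + 2)*(z - 4)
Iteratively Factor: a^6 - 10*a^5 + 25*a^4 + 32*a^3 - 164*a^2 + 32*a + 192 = (a - 3)*(a^5 - 7*a^4 + 4*a^3 + 44*a^2 - 32*a - 64) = (a - 4)*(a - 3)*(a^4 - 3*a^3 - 8*a^2 + 12*a + 16) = (a - 4)*(a - 3)*(a - 2)*(a^3 - a^2 - 10*a - 8) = (a - 4)^2*(a - 3)*(a - 2)*(a^2 + 3*a + 2) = (a - 4)^2*(a - 3)*(a - 2)*(a + 1)*(a + 2)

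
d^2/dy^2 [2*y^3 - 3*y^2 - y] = 12*y - 6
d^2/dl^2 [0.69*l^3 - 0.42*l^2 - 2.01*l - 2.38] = 4.14*l - 0.84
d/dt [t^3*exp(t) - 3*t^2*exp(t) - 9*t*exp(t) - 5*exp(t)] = (t^3 - 15*t - 14)*exp(t)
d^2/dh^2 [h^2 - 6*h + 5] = 2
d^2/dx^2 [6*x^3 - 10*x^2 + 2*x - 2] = 36*x - 20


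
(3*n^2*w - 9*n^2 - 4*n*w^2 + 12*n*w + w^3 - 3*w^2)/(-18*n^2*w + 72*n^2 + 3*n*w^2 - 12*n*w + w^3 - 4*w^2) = (-n*w + 3*n + w^2 - 3*w)/(6*n*w - 24*n + w^2 - 4*w)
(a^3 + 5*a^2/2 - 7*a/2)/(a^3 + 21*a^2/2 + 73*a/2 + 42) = a*(a - 1)/(a^2 + 7*a + 12)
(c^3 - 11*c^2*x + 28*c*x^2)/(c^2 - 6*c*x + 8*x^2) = c*(-c + 7*x)/(-c + 2*x)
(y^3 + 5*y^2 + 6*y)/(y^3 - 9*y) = (y + 2)/(y - 3)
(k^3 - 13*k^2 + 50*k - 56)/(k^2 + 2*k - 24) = (k^2 - 9*k + 14)/(k + 6)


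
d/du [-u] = -1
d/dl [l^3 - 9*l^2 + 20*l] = 3*l^2 - 18*l + 20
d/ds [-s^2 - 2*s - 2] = -2*s - 2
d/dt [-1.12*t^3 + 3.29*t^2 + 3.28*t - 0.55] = -3.36*t^2 + 6.58*t + 3.28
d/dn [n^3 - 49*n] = 3*n^2 - 49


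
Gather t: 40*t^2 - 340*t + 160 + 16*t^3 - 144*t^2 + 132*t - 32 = 16*t^3 - 104*t^2 - 208*t + 128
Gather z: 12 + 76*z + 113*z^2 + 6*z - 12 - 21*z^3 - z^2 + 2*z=-21*z^3 + 112*z^2 + 84*z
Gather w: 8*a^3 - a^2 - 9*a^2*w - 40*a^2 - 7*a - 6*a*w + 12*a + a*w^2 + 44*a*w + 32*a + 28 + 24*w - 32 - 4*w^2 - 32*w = 8*a^3 - 41*a^2 + 37*a + w^2*(a - 4) + w*(-9*a^2 + 38*a - 8) - 4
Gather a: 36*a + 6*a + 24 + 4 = 42*a + 28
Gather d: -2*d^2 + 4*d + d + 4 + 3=-2*d^2 + 5*d + 7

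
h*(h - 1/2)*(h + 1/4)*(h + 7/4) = h^4 + 3*h^3/2 - 9*h^2/16 - 7*h/32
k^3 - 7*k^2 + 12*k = k*(k - 4)*(k - 3)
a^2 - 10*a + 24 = (a - 6)*(a - 4)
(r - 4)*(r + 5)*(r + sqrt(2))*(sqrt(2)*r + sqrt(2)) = sqrt(2)*r^4 + 2*r^3 + 2*sqrt(2)*r^3 - 19*sqrt(2)*r^2 + 4*r^2 - 38*r - 20*sqrt(2)*r - 40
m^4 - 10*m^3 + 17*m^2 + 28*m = m*(m - 7)*(m - 4)*(m + 1)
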